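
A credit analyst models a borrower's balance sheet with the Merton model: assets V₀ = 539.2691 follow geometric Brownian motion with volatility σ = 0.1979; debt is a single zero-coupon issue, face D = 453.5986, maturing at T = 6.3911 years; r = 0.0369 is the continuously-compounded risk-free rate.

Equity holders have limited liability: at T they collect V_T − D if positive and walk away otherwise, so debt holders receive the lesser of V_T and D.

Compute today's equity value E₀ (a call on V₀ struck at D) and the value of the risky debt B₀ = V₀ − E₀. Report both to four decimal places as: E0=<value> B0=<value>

E0=206.1389 B0=333.1302

d₁ = [ln(V₀/D) + (r + σ²/2)T] / (σ√T)
   = [ln(539.2691/453.5986) + (0.0369 + 0.5·0.1979²)·6.3911] / (0.1979·√6.3911)
   = [0.173002 + 0.360983] / 0.500304 = 1.067323
d₂ = d₁ − σ√T = 1.067323 − 0.500304 = 0.567019
N(d₁) = 0.857087,  N(d₂) = 0.714649,  e^(−rT) = 0.789914
E₀ = V₀·N(d₁) − D·e^(−rT)·N(d₂)
   = 539.2691·0.857087 − 453.5986·0.789914·0.714649 = 206.138938
B₀ = V₀ − E₀ = 539.2691 − 206.138938 = 333.130162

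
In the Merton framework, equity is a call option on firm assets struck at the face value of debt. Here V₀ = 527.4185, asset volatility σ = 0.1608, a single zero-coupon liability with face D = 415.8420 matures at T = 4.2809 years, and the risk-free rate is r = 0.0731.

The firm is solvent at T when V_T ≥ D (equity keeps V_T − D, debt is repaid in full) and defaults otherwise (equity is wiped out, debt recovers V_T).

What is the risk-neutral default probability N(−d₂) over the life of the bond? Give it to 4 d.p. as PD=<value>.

PD=0.0683

d₁ = [ln(V₀/D) + (r + σ²/2)T] / (σ√T)
   = [ln(527.4185/415.8420) + (0.0731 + 0.5·0.1608²)·4.2809] / (0.1608·√4.2809)
   = [0.237689 + 0.368279] / 0.332701 = 1.821360
d₂ = d₁ − σ√T = 1.821360 − 0.332701 = 1.488660
risk-neutral PD = N(−d₂) = N(-1.488660) = 0.068289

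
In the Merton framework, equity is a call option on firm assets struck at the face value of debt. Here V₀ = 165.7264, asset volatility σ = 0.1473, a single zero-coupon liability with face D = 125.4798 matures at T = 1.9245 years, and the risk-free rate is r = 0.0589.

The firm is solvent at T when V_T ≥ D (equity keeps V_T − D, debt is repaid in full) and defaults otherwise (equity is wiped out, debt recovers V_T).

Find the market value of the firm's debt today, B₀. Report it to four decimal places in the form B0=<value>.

d₁ = [ln(V₀/D) + (r + σ²/2)T] / (σ√T)
   = [ln(165.7264/125.4798) + (0.0589 + 0.5·0.1473²)·1.9245] / (0.1473·√1.9245)
   = [0.278193 + 0.134231] / 0.204344 = 2.018287
d₂ = d₁ − σ√T = 2.018287 − 0.204344 = 1.813943
N(d₁) = 0.978219,  N(d₂) = 0.965157,  e^(−rT) = 0.892835
E₀ = V₀·N(d₁) − D·e^(−rT)·N(d₂)
   = 165.7264·0.978219 − 125.4798·0.892835·0.965157 = 53.987545
B₀ = V₀ − E₀ = 165.7264 − 53.987545 = 111.738855

B0=111.7389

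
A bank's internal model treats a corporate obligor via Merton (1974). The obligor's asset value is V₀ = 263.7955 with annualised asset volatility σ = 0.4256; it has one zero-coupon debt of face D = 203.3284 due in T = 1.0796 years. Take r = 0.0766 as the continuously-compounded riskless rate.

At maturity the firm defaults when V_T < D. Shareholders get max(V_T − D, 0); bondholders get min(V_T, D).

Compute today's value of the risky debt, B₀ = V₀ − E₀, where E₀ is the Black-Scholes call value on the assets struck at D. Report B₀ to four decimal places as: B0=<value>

d₁ = [ln(V₀/D) + (r + σ²/2)T] / (σ√T)
   = [ln(263.7955/203.3284) + (0.0766 + 0.5·0.4256²)·1.0796] / (0.4256·√1.0796)
   = [0.260352 + 0.180474] / 0.442215 = 0.996860
d₂ = d₁ − σ√T = 0.996860 − 0.442215 = 0.554645
N(d₁) = 0.840584,  N(d₂) = 0.710431,  e^(−rT) = 0.920630
E₀ = V₀·N(d₁) − D·e^(−rT)·N(d₂)
   = 263.7955·0.840584 − 203.3284·0.920630·0.710431 = 88.756442
B₀ = V₀ − E₀ = 263.7955 − 88.756442 = 175.039058

B0=175.0391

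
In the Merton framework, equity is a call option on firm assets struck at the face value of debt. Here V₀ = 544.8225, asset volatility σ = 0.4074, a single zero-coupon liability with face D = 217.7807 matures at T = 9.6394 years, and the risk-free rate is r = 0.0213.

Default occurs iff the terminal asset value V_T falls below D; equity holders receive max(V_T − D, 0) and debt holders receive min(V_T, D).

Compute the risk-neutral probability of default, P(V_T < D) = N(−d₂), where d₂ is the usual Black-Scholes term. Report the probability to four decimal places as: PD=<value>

PD=0.3994

d₁ = [ln(V₀/D) + (r + σ²/2)T] / (σ√T)
   = [ln(544.8225/217.7807) + (0.0213 + 0.5·0.4074²)·9.6394] / (0.4074·√9.6394)
   = [0.916971 + 1.005268] / 1.264870 = 1.519712
d₂ = d₁ − σ√T = 1.519712 − 1.264870 = 0.254842
risk-neutral PD = N(−d₂) = N(-0.254842) = 0.399423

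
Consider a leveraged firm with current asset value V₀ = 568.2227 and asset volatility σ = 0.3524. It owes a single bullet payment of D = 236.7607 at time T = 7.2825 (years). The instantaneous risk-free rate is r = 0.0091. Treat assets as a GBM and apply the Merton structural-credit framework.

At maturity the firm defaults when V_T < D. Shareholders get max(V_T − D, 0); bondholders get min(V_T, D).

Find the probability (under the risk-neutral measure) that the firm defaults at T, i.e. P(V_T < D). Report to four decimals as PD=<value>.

d₁ = [ln(V₀/D) + (r + σ²/2)T] / (σ√T)
   = [ln(568.2227/236.7607) + (0.0091 + 0.5·0.3524²)·7.2825] / (0.3524·√7.2825)
   = [0.875463 + 0.518462] / 0.950990 = 1.465762
d₂ = d₁ − σ√T = 1.465762 − 0.950990 = 0.514772
risk-neutral PD = N(−d₂) = N(-0.514772) = 0.303356

PD=0.3034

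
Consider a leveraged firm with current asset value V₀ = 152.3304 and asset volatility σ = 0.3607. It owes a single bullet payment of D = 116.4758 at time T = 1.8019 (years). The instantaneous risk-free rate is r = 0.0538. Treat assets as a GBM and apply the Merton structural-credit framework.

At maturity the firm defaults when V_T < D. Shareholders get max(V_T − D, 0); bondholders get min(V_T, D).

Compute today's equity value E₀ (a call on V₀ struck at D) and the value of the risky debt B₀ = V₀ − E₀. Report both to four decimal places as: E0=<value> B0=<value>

E0=54.4787 B0=97.8517

d₁ = [ln(V₀/D) + (r + σ²/2)T] / (σ√T)
   = [ln(152.3304/116.4758) + (0.0538 + 0.5·0.3607²)·1.8019] / (0.3607·√1.8019)
   = [0.268368 + 0.214160] / 0.484185 = 0.996578
d₂ = d₁ − σ√T = 0.996578 − 0.484185 = 0.512393
N(d₁) = 0.840515,  N(d₂) = 0.695812,  e^(−rT) = 0.907608
E₀ = V₀·N(d₁) − D·e^(−rT)·N(d₂)
   = 152.3304·0.840515 − 116.4758·0.907608·0.695812 = 54.478677
B₀ = V₀ − E₀ = 152.3304 − 54.478677 = 97.851723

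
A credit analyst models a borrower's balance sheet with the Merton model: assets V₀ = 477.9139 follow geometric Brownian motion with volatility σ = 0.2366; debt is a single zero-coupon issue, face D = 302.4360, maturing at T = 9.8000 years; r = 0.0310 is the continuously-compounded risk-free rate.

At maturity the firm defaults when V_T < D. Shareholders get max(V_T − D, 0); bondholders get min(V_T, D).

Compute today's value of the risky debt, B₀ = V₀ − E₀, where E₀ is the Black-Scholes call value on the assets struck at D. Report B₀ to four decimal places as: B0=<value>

d₁ = [ln(V₀/D) + (r + σ²/2)T] / (σ√T)
   = [ln(477.9139/302.4360) + (0.0310 + 0.5·0.2366²)·9.8000] / (0.2366·√9.8000)
   = [0.457561 + 0.578100] / 0.740675 = 1.398266
d₂ = d₁ − σ√T = 1.398266 − 0.740675 = 0.657591
N(d₁) = 0.918983,  N(d₂) = 0.744599,  e^(−rT) = 0.738008
E₀ = V₀·N(d₁) − D·e^(−rT)·N(d₂)
   = 477.9139·0.918983 − 302.4360·0.738008·0.744599 = 273.000099
B₀ = V₀ − E₀ = 477.9139 − 273.000099 = 204.913801

B0=204.9138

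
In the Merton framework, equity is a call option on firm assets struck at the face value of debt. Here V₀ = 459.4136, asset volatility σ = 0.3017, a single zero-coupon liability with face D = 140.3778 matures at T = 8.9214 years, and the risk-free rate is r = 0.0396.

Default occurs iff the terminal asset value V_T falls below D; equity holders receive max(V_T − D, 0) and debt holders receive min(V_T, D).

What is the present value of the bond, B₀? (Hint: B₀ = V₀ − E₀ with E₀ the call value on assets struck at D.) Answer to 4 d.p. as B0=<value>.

d₁ = [ln(V₀/D) + (r + σ²/2)T] / (σ√T)
   = [ln(459.4136/140.3778) + (0.0396 + 0.5·0.3017²)·8.9214] / (0.3017·√8.9214)
   = [1.185614 + 0.759313] / 0.901139 = 2.158298
d₂ = d₁ − σ√T = 2.158298 − 0.901139 = 1.257159
N(d₁) = 0.984548,  N(d₂) = 0.895652,  e^(−rT) = 0.702375
E₀ = V₀·N(d₁) − D·e^(−rT)·N(d₂)
   = 459.4136·0.984548 − 140.3778·0.702375·0.895652 = 364.005189
B₀ = V₀ − E₀ = 459.4136 − 364.005189 = 95.408411

B0=95.4084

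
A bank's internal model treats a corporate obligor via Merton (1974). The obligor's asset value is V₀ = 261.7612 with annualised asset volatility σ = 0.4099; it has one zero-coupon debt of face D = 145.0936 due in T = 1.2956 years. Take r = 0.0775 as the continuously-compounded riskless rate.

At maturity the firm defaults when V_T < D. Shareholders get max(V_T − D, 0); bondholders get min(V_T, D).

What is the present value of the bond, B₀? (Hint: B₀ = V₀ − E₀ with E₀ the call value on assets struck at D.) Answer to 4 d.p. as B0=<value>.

B0=128.6311

d₁ = [ln(V₀/D) + (r + σ²/2)T] / (σ√T)
   = [ln(261.7612/145.0936) + (0.0775 + 0.5·0.4099²)·1.2956] / (0.4099·√1.2956)
   = [0.590054 + 0.209251] / 0.466566 = 1.713164
d₂ = d₁ − σ√T = 1.713164 − 0.466566 = 1.246598
N(d₁) = 0.956659,  N(d₂) = 0.893727,  e^(−rT) = 0.904467
E₀ = V₀·N(d₁) − D·e^(−rT)·N(d₂)
   = 261.7612·0.956659 − 145.0936·0.904467·0.893727 = 133.130128
B₀ = V₀ − E₀ = 261.7612 − 133.130128 = 128.631072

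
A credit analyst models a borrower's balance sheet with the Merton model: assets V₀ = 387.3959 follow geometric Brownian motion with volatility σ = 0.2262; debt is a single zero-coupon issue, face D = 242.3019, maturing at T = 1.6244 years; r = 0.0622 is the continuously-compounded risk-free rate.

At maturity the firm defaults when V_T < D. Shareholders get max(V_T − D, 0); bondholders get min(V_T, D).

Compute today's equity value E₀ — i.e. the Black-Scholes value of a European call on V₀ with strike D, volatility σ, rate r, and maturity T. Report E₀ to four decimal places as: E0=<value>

E0=169.1291

d₁ = [ln(V₀/D) + (r + σ²/2)T] / (σ√T)
   = [ln(387.3959/242.3019) + (0.0622 + 0.5·0.2262²)·1.6244] / (0.2262·√1.6244)
   = [0.469263 + 0.142595] / 0.288296 = 2.122323
d₂ = d₁ − σ√T = 2.122323 − 0.288296 = 1.834026
N(d₁) = 0.983095,  N(d₂) = 0.966675,  e^(−rT) = 0.903899
E₀ = V₀·N(d₁) − D·e^(−rT)·N(d₂)
   = 387.3959·0.983095 − 242.3019·0.903899·0.966675 = 169.129139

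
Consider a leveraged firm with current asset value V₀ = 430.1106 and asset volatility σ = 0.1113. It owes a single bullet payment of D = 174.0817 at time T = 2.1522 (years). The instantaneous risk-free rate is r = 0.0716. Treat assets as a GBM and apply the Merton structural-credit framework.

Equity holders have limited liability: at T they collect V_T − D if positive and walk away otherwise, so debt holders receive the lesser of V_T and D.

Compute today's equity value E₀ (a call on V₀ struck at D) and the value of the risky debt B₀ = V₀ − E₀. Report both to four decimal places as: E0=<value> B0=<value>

E0=280.8898 B0=149.2208

d₁ = [ln(V₀/D) + (r + σ²/2)T] / (σ√T)
   = [ln(430.1106/174.0817) + (0.0716 + 0.5·0.1113²)·2.1522] / (0.1113·√2.1522)
   = [0.904518 + 0.167428] / 0.163281 = 6.565023
d₂ = d₁ − σ√T = 6.565023 − 0.163281 = 6.401742
N(d₁) = 1.000000,  N(d₂) = 1.000000,  e^(−rT) = 0.857188
E₀ = V₀·N(d₁) − D·e^(−rT)·N(d₂)
   = 430.1106·1.000000 − 174.0817·0.857188·1.000000 = 280.889782
B₀ = V₀ − E₀ = 430.1106 − 280.889782 = 149.220818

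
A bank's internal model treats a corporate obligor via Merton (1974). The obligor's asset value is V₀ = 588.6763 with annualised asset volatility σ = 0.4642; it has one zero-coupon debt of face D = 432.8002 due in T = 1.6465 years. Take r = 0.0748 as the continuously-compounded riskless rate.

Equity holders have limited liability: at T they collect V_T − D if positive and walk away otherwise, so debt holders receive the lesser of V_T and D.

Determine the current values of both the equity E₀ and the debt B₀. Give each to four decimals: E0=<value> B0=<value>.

E0=243.8883 B0=344.7880

d₁ = [ln(V₀/D) + (r + σ²/2)T] / (σ√T)
   = [ln(588.6763/432.8002) + (0.0748 + 0.5·0.4642²)·1.6465] / (0.4642·√1.6465)
   = [0.307600 + 0.300553] / 0.595643 = 1.021004
d₂ = d₁ − σ√T = 1.021004 − 0.595643 = 0.425361
N(d₁) = 0.846374,  N(d₂) = 0.664713,  e^(−rT) = 0.884124
E₀ = V₀·N(d₁) − D·e^(−rT)·N(d₂)
   = 588.6763·0.846374 − 432.8002·0.884124·0.664713 = 243.888326
B₀ = V₀ − E₀ = 588.6763 − 243.888326 = 344.787974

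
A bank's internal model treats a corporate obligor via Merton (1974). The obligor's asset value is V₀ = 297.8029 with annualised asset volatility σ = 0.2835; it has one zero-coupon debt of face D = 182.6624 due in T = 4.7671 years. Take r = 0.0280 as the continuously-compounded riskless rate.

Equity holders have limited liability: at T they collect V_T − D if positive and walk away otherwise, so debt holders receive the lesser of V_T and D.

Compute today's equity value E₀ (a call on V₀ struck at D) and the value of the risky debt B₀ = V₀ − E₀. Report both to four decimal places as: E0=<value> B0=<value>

E0=148.7697 B0=149.0332

d₁ = [ln(V₀/D) + (r + σ²/2)T] / (σ√T)
   = [ln(297.8029/182.6624) + (0.0280 + 0.5·0.2835²)·4.7671] / (0.2835·√4.7671)
   = [0.488792 + 0.325050] / 0.618985 = 1.314801
d₂ = d₁ − σ√T = 1.314801 − 0.618985 = 0.695816
N(d₁) = 0.905712,  N(d₂) = 0.756728,  e^(−rT) = 0.875046
E₀ = V₀·N(d₁) − D·e^(−rT)·N(d₂)
   = 297.8029·0.905712 − 182.6624·0.875046·0.756728 = 148.769658
B₀ = V₀ − E₀ = 297.8029 − 148.769658 = 149.033242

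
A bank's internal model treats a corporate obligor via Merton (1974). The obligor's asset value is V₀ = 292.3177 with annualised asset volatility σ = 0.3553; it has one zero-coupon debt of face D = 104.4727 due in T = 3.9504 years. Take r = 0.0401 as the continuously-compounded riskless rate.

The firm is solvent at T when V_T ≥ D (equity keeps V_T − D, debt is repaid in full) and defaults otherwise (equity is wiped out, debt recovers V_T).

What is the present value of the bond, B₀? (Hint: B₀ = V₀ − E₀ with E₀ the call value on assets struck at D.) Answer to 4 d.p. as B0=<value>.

d₁ = [ln(V₀/D) + (r + σ²/2)T] / (σ√T)
   = [ln(292.3177/104.4727) + (0.0401 + 0.5·0.3553²)·3.9504] / (0.3553·√3.9504)
   = [1.028915 + 0.407757] / 0.706181 = 2.034426
d₂ = d₁ − σ√T = 2.034426 − 0.706181 = 1.328245
N(d₁) = 0.979046,  N(d₂) = 0.907951,  e^(−rT) = 0.853499
E₀ = V₀·N(d₁) − D·e^(−rT)·N(d₂)
   = 292.3177·0.979046 − 104.4727·0.853499·0.907951 = 205.232765
B₀ = V₀ − E₀ = 292.3177 − 205.232765 = 87.084935

B0=87.0849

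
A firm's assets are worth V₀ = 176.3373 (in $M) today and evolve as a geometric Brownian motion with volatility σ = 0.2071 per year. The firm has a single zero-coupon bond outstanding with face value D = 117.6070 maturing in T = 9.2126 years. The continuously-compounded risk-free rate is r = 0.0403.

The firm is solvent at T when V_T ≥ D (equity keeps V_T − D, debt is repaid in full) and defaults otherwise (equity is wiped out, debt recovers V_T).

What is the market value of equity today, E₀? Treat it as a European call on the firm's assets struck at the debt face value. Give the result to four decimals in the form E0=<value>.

E0=98.9997

d₁ = [ln(V₀/D) + (r + σ²/2)T] / (σ√T)
   = [ln(176.3373/117.6070) + (0.0403 + 0.5·0.2071²)·9.2126] / (0.2071·√9.2126)
   = [0.405050 + 0.568834] / 0.628595 = 1.549302
d₂ = d₁ − σ√T = 1.549302 − 0.628595 = 0.920706
N(d₁) = 0.939345,  N(d₂) = 0.821398,  e^(−rT) = 0.689859
E₀ = V₀·N(d₁) − D·e^(−rT)·N(d₂)
   = 176.3373·0.939345 − 117.6070·0.689859·0.821398 = 98.999738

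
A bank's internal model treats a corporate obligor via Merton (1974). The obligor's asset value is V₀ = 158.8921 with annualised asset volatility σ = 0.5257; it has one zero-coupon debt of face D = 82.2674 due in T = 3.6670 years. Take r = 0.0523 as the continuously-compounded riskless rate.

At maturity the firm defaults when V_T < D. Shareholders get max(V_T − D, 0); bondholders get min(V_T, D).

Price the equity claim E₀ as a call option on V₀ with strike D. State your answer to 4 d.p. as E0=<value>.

d₁ = [ln(V₀/D) + (r + σ²/2)T] / (σ√T)
   = [ln(158.8921/82.2674) + (0.0523 + 0.5·0.5257²)·3.6670] / (0.5257·√3.6670)
   = [0.658250 + 0.698491] / 1.006685 = 1.347732
d₂ = d₁ − σ√T = 1.347732 − 1.006685 = 0.341048
N(d₁) = 0.911128,  N(d₂) = 0.633466,  e^(−rT) = 0.825485
E₀ = V₀·N(d₁) − D·e^(−rT)·N(d₂)
   = 158.8921·0.911128 − 82.2674·0.825485·0.633466 = 101.751991

E0=101.7520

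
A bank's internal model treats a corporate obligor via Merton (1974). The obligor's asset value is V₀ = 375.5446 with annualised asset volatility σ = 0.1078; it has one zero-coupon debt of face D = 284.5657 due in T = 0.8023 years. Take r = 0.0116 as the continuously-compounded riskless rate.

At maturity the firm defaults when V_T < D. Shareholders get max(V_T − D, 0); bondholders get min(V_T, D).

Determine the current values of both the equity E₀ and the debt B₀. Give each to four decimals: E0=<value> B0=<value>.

d₁ = [ln(V₀/D) + (r + σ²/2)T] / (σ√T)
   = [ln(375.5446/284.5657) + (0.0116 + 0.5·0.1078²)·0.8023] / (0.1078·√0.8023)
   = [0.277413 + 0.013968] / 0.096558 = 3.017691
d₂ = d₁ − σ√T = 3.017691 − 0.096558 = 2.921133
N(d₁) = 0.998726,  N(d₂) = 0.998256,  e^(−rT) = 0.990736
E₀ = V₀·N(d₁) − D·e^(−rT)·N(d₂)
   = 375.5446·0.998726 − 284.5657·0.990736·0.998256 = 93.628334
B₀ = V₀ − E₀ = 375.5446 − 93.628334 = 281.916266

E0=93.6283 B0=281.9163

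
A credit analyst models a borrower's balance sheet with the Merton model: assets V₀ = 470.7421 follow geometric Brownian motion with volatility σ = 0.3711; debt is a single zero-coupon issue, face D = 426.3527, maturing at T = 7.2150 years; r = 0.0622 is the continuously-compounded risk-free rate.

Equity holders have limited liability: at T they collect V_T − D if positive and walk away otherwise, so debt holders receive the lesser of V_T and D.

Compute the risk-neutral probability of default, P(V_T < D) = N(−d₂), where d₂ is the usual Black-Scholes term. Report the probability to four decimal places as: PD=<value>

d₁ = [ln(V₀/D) + (r + σ²/2)T] / (σ√T)
   = [ln(470.7421/426.3527) + (0.0622 + 0.5·0.3711²)·7.2150] / (0.3711·√7.2150)
   = [0.099043 + 0.945581] / 0.996803 = 1.047975
d₂ = d₁ − σ√T = 1.047975 − 0.996803 = 0.051172
risk-neutral PD = N(−d₂) = N(-0.051172) = 0.479594

PD=0.4796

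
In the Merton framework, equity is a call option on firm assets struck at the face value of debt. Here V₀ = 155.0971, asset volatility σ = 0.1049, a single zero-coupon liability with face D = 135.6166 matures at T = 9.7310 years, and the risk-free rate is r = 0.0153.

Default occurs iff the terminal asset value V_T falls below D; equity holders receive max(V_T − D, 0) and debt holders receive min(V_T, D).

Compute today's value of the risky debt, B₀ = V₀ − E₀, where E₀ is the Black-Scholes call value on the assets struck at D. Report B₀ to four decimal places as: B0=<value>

d₁ = [ln(V₀/D) + (r + σ²/2)T] / (σ√T)
   = [ln(155.0971/135.6166) + (0.0153 + 0.5·0.1049²)·9.7310] / (0.1049·√9.7310)
   = [0.134220 + 0.202424] / 0.327231 = 1.028766
d₂ = d₁ − σ√T = 1.028766 − 0.327231 = 0.701535
N(d₁) = 0.848205,  N(d₂) = 0.758515,  e^(−rT) = 0.861669
E₀ = V₀·N(d₁) − D·e^(−rT)·N(d₂)
   = 155.0971·0.848205 − 135.6166·0.861669·0.758515 = 42.916631
B₀ = V₀ − E₀ = 155.0971 − 42.916631 = 112.180469

B0=112.1805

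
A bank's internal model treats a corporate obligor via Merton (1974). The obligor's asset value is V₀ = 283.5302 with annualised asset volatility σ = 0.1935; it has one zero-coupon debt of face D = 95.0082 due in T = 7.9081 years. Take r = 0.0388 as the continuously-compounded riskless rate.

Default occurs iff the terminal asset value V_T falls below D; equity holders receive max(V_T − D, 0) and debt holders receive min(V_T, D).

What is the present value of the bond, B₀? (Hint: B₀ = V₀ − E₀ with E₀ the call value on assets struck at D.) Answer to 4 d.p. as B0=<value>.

d₁ = [ln(V₀/D) + (r + σ²/2)T] / (σ√T)
   = [ln(283.5302/95.0082) + (0.0388 + 0.5·0.1935²)·7.9081] / (0.1935·√7.9081)
   = [1.093355 + 0.454883] / 0.544148 = 2.845252
d₂ = d₁ − σ√T = 2.845252 − 0.544148 = 2.301104
N(d₁) = 0.997781,  N(d₂) = 0.989307,  e^(−rT) = 0.735773
E₀ = V₀·N(d₁) − D·e^(−rT)·N(d₂)
   = 283.5302·0.997781 − 95.0082·0.735773·0.989307 = 213.744155
B₀ = V₀ − E₀ = 283.5302 − 213.744155 = 69.786045

B0=69.7860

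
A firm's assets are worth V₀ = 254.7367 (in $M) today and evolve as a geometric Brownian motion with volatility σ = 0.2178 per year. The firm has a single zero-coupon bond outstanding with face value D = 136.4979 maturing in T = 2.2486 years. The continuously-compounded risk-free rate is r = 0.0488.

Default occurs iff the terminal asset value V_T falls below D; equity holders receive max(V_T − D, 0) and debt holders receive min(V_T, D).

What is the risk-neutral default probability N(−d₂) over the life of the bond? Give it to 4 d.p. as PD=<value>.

PD=0.0186

d₁ = [ln(V₀/D) + (r + σ²/2)T] / (σ√T)
   = [ln(254.7367/136.4979) + (0.0488 + 0.5·0.2178²)·2.2486] / (0.2178·√2.2486)
   = [0.623921 + 0.163065] / 0.326598 = 2.409645
d₂ = d₁ − σ√T = 2.409645 − 0.326598 = 2.083047
risk-neutral PD = N(−d₂) = N(-2.083047) = 0.018623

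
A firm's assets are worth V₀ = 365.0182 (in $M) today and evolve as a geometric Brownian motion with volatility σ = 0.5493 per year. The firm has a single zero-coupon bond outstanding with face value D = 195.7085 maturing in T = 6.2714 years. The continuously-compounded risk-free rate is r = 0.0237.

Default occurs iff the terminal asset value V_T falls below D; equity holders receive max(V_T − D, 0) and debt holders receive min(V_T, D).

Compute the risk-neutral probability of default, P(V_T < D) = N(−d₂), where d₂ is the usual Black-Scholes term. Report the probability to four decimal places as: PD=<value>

PD=0.5504

d₁ = [ln(V₀/D) + (r + σ²/2)T] / (σ√T)
   = [ln(365.0182/195.7085) + (0.0237 + 0.5·0.5493²)·6.2714] / (0.5493·√6.2714)
   = [0.623321 + 1.094768] / 1.375599 = 1.248975
d₂ = d₁ − σ√T = 1.248975 − 1.375599 = -0.126624
risk-neutral PD = N(−d₂) = N(0.126624) = 0.550381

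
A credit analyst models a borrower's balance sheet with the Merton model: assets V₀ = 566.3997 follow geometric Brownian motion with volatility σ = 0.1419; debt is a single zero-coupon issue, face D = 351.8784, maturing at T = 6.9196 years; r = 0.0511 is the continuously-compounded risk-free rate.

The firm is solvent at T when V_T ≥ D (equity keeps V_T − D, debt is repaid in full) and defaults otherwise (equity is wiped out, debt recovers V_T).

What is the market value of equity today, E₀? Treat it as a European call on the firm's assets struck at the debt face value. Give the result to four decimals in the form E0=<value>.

E0=319.9551

d₁ = [ln(V₀/D) + (r + σ²/2)T] / (σ√T)
   = [ln(566.3997/351.8784) + (0.0511 + 0.5·0.1419²)·6.9196] / (0.1419·√6.9196)
   = [0.476014 + 0.423257] / 0.373270 = 2.409172
d₂ = d₁ − σ√T = 2.409172 − 0.373270 = 2.035902
N(d₁) = 0.992006,  N(d₂) = 0.979120,  e^(−rT) = 0.702162
E₀ = V₀·N(d₁) − D·e^(−rT)·N(d₂)
   = 566.3997·0.992006 − 351.8784·0.702162·0.979120 = 319.955109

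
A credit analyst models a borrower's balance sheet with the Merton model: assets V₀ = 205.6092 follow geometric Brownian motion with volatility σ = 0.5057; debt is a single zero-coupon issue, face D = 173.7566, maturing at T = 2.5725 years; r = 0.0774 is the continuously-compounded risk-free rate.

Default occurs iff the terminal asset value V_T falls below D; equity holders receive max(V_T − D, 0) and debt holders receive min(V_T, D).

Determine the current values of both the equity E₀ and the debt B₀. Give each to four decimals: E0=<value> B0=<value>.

E0=91.5670 B0=114.0422

d₁ = [ln(V₀/D) + (r + σ²/2)T] / (σ√T)
   = [ln(205.6092/173.7566) + (0.0774 + 0.5·0.5057²)·2.5725] / (0.5057·√2.5725)
   = [0.168322 + 0.528047] / 0.811093 = 0.858557
d₂ = d₁ − σ√T = 0.858557 − 0.811093 = 0.047464
N(d₁) = 0.804707,  N(d₂) = 0.518928,  e^(−rT) = 0.819459
E₀ = V₀·N(d₁) − D·e^(−rT)·N(d₂)
   = 205.6092·0.804707 − 173.7566·0.819459·0.518928 = 91.566975
B₀ = V₀ − E₀ = 205.6092 − 91.566975 = 114.042225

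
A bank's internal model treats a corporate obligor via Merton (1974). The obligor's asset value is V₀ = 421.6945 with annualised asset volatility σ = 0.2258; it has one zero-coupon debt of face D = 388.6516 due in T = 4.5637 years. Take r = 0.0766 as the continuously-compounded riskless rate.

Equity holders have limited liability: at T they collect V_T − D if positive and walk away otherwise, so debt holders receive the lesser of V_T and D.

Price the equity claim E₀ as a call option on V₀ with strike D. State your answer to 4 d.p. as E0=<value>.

d₁ = [ln(V₀/D) + (r + σ²/2)T] / (σ√T)
   = [ln(421.6945/388.6516) + (0.0766 + 0.5·0.2258²)·4.5637] / (0.2258·√4.5637)
   = [0.081598 + 0.465921] / 0.482372 = 1.135054
d₂ = d₁ − σ√T = 1.135054 − 0.482372 = 0.652682
N(d₁) = 0.871824,  N(d₂) = 0.743019,  e^(−rT) = 0.704985
E₀ = V₀·N(d₁) − D·e^(−rT)·N(d₂)
   = 421.6945·0.871824 − 388.6516·0.704985·0.743019 = 164.060907

E0=164.0609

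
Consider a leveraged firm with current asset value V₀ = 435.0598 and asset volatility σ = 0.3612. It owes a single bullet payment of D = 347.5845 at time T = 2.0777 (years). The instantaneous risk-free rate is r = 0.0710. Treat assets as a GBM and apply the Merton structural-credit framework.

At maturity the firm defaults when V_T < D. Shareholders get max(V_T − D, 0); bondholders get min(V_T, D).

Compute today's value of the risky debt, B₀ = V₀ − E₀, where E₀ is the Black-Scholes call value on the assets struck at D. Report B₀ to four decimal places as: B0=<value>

d₁ = [ln(V₀/D) + (r + σ²/2)T] / (σ√T)
   = [ln(435.0598/347.5845) + (0.0710 + 0.5·0.3612²)·2.0777] / (0.3612·√2.0777)
   = [0.224476 + 0.283051] / 0.520642 = 0.974809
d₂ = d₁ − σ√T = 0.974809 − 0.520642 = 0.454167
N(d₁) = 0.835172,  N(d₂) = 0.675146,  e^(−rT) = 0.862848
E₀ = V₀·N(d₁) − D·e^(−rT)·N(d₂)
   = 435.0598·0.835172 − 347.5845·0.862848·0.675146 = 160.865276
B₀ = V₀ − E₀ = 435.0598 − 160.865276 = 274.194524

B0=274.1945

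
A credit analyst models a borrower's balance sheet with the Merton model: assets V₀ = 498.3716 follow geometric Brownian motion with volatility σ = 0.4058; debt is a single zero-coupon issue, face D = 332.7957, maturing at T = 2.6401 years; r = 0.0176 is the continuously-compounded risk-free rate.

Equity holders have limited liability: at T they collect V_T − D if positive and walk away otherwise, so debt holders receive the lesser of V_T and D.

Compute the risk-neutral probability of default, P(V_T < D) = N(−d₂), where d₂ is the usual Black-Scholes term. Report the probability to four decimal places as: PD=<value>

d₁ = [ln(V₀/D) + (r + σ²/2)T] / (σ√T)
   = [ln(498.3716/332.7957) + (0.0176 + 0.5·0.4058²)·2.6401] / (0.4058·√2.6401)
   = [0.403817 + 0.263843] / 0.659359 = 1.012589
d₂ = d₁ − σ√T = 1.012589 − 0.659359 = 0.353230
risk-neutral PD = N(−d₂) = N(-0.353230) = 0.361958

PD=0.3620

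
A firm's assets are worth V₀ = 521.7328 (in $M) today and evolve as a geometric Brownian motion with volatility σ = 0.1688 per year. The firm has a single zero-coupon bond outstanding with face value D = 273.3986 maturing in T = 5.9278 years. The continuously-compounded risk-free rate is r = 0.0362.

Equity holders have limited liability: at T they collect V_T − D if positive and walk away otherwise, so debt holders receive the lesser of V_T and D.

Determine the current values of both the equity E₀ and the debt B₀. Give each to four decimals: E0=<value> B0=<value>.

E0=302.0346 B0=219.6982

d₁ = [ln(V₀/D) + (r + σ²/2)T] / (σ√T)
   = [ln(521.7328/273.3986) + (0.0362 + 0.5·0.1688²)·5.9278] / (0.1688·√5.9278)
   = [0.646225 + 0.299038] / 0.410979 = 2.300029
d₂ = d₁ − σ√T = 2.300029 − 0.410979 = 1.889051
N(d₁) = 0.989277,  N(d₂) = 0.970557,  e^(−rT) = 0.806875
E₀ = V₀·N(d₁) − D·e^(−rT)·N(d₂)
   = 521.7328·0.989277 − 273.3986·0.806875·0.970557 = 302.034559
B₀ = V₀ − E₀ = 521.7328 − 302.034559 = 219.698241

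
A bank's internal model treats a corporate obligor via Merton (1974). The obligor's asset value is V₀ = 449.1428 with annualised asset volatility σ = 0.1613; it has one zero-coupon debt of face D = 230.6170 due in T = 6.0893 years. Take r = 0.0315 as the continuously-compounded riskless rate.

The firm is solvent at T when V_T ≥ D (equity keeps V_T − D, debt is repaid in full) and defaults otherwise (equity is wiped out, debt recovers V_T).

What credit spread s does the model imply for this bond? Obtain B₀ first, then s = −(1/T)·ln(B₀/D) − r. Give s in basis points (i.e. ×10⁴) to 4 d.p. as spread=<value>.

d₁ = [ln(V₀/D) + (r + σ²/2)T] / (σ√T)
   = [ln(449.1428/230.6170) + (0.0315 + 0.5·0.1613²)·6.0893] / (0.1613·√6.0893)
   = [0.666583 + 0.271028] / 0.398032 = 2.355615
d₂ = d₁ − σ√T = 2.355615 − 0.398032 = 1.957583
N(d₁) = 0.990754,  N(d₂) = 0.974861,  e^(−rT) = 0.825461
E₀ = V₀·N(d₁) − D·e^(−rT)·N(d₂)
   = 449.1428·0.990754 − 230.6170·0.825461·0.974861 = 259.410299
B₀ = V₀ − E₀ = 449.1428 − 259.410299 = 189.732501
spread = −(1/T)·ln(B₀/D) − r = −(1/6.0893)·ln(189.732501/230.6170) − 0.0315 = 0.00054689
in basis points: 0.00054689 × 10⁴ = 5.4689 bp

spread=5.4689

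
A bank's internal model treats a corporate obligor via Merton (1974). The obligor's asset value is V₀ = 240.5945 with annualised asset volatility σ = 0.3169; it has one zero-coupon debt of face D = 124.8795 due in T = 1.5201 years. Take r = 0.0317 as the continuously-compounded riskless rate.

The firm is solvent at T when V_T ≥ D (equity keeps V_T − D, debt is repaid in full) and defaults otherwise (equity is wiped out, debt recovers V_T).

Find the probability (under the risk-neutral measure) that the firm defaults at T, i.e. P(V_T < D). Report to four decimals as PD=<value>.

PD=0.0541

d₁ = [ln(V₀/D) + (r + σ²/2)T] / (σ√T)
   = [ln(240.5945/124.8795) + (0.0317 + 0.5·0.3169²)·1.5201] / (0.3169·√1.5201)
   = [0.655764 + 0.124516] / 0.390713 = 1.997063
d₂ = d₁ − σ√T = 1.997063 − 0.390713 = 1.606350
risk-neutral PD = N(−d₂) = N(-1.606350) = 0.054099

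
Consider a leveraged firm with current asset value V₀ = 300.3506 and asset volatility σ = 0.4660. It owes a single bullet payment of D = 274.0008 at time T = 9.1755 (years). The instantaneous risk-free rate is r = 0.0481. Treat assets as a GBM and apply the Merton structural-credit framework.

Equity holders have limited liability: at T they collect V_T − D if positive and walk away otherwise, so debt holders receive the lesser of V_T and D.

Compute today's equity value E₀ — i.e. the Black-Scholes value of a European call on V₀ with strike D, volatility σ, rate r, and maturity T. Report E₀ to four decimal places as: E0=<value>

d₁ = [ln(V₀/D) + (r + σ²/2)T] / (σ√T)
   = [ln(300.3506/274.0008) + (0.0481 + 0.5·0.4660²)·9.1755] / (0.4660·√9.1755)
   = [0.091819 + 1.437599] / 1.411565 = 1.083492
d₂ = d₁ − σ√T = 1.083492 − 1.411565 = -0.328073
N(d₁) = 0.860705,  N(d₂) = 0.371428,  e^(−rT) = 0.643173
E₀ = V₀·N(d₁) − D·e^(−rT)·N(d₂)
   = 300.3506·0.860705 − 274.0008·0.643173·0.371428 = 193.056462

E0=193.0565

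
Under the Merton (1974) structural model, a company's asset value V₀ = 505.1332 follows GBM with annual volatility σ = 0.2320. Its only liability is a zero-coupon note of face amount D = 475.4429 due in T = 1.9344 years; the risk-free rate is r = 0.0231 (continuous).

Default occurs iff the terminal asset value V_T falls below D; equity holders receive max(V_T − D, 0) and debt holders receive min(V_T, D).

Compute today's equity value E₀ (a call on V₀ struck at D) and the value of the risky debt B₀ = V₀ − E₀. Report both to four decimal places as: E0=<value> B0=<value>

E0=89.9554 B0=415.1778

d₁ = [ln(V₀/D) + (r + σ²/2)T] / (σ√T)
   = [ln(505.1332/475.4429) + (0.0231 + 0.5·0.2320²)·1.9344] / (0.2320·√1.9344)
   = [0.060575 + 0.096743] / 0.322672 = 0.487550
d₂ = d₁ − σ√T = 0.487550 − 0.322672 = 0.164878
N(d₁) = 0.687066,  N(d₂) = 0.565480,  e^(−rT) = 0.956299
E₀ = V₀·N(d₁) − D·e^(−rT)·N(d₂)
   = 505.1332·0.687066 − 475.4429·0.956299·0.565480 = 89.955383
B₀ = V₀ − E₀ = 505.1332 − 89.955383 = 415.177817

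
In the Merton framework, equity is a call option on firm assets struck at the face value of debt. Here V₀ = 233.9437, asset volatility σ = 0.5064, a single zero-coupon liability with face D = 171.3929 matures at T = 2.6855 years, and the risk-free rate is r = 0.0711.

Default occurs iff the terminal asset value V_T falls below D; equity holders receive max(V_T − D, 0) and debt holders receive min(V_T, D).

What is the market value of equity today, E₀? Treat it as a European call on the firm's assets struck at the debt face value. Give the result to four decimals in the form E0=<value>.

d₁ = [ln(V₀/D) + (r + σ²/2)T] / (σ√T)
   = [ln(233.9437/171.3929) + (0.0711 + 0.5·0.5064²)·2.6855] / (0.5064·√2.6855)
   = [0.311122 + 0.535275] / 0.829863 = 1.019924
d₂ = d₁ − σ√T = 1.019924 − 0.829863 = 0.190061
N(d₁) = 0.846118,  N(d₂) = 0.575369,  e^(−rT) = 0.826183
E₀ = V₀·N(d₁) − D·e^(−rT)·N(d₂)
   = 233.9437·0.846118 − 171.3929·0.826183·0.575369 = 116.470517

E0=116.4705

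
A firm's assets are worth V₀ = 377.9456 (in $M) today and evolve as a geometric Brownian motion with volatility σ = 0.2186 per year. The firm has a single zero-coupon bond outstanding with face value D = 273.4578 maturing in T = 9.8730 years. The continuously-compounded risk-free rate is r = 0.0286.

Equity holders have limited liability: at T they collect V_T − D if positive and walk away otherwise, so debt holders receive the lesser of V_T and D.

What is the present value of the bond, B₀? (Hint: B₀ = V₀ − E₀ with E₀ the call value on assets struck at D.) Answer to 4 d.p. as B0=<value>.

d₁ = [ln(V₀/D) + (r + σ²/2)T] / (σ√T)
   = [ln(377.9456/273.4578) + (0.0286 + 0.5·0.2186²)·9.8730] / (0.2186·√9.8730)
   = [0.323603 + 0.518263] / 0.686870 = 1.225655
d₂ = d₁ − σ√T = 1.225655 − 0.686870 = 0.538785
N(d₁) = 0.889836,  N(d₂) = 0.704982,  e^(−rT) = 0.753996
E₀ = V₀·N(d₁) − D·e^(−rT)·N(d₂)
   = 377.9456·0.889836 − 273.4578·0.753996·0.704982 = 190.951899
B₀ = V₀ − E₀ = 377.9456 − 190.951899 = 186.993701

B0=186.9937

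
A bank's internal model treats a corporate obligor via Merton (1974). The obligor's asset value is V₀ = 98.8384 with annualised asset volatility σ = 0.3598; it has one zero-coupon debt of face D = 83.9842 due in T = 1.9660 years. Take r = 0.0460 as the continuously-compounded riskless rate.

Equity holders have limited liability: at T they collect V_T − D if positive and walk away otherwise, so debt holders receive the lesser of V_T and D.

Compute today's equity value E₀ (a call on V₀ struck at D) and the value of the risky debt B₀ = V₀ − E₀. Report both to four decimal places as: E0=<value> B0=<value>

d₁ = [ln(V₀/D) + (r + σ²/2)T] / (σ√T)
   = [ln(98.8384/83.9842) + (0.0460 + 0.5·0.3598²)·1.9660] / (0.3598·√1.9660)
   = [0.162858 + 0.217691] / 0.504490 = 0.754323
d₂ = d₁ − σ√T = 0.754323 − 0.504490 = 0.249833
N(d₁) = 0.774672,  N(d₂) = 0.598642,  e^(−rT) = 0.913533
E₀ = V₀·N(d₁) − D·e^(−rT)·N(d₂)
   = 98.8384·0.774672 − 83.9842·0.913533·0.598642 = 30.638203
B₀ = V₀ − E₀ = 98.8384 − 30.638203 = 68.200197

E0=30.6382 B0=68.2002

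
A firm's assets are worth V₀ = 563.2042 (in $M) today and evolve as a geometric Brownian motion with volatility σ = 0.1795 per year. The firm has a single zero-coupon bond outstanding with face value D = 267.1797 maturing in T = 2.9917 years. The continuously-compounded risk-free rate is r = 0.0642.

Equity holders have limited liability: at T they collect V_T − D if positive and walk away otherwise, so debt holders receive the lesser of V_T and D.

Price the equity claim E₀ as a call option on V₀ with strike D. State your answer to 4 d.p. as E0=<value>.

E0=342.7522

d₁ = [ln(V₀/D) + (r + σ²/2)T] / (σ√T)
   = [ln(563.2042/267.1797) + (0.0642 + 0.5·0.1795²)·2.9917] / (0.1795·√2.9917)
   = [0.745721 + 0.240264] / 0.310473 = 3.175753
d₂ = d₁ − σ√T = 3.175753 − 0.310473 = 2.865280
N(d₁) = 0.999253,  N(d₂) = 0.997917,  e^(−rT) = 0.825251
E₀ = V₀·N(d₁) − D·e^(−rT)·N(d₂)
   = 563.2042·0.999253 − 267.1797·0.825251·0.997917 = 342.752240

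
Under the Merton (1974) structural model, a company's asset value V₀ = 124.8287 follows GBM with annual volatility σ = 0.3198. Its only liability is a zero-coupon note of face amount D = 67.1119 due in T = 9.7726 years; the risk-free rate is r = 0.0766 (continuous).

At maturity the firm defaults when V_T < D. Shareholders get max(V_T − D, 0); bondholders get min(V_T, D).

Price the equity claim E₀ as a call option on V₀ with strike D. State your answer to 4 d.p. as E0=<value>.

E0=95.3426

d₁ = [ln(V₀/D) + (r + σ²/2)T] / (σ√T)
   = [ln(124.8287/67.1119) + (0.0766 + 0.5·0.3198²)·9.7726] / (0.3198·√9.7726)
   = [0.620581 + 1.248313] / 0.999732 = 1.869395
d₂ = d₁ − σ√T = 1.869395 − 0.999732 = 0.869664
N(d₁) = 0.969216,  N(d₂) = 0.807758,  e^(−rT) = 0.473037
E₀ = V₀·N(d₁) − D·e^(−rT)·N(d₂)
   = 124.8287·0.969216 − 67.1119·0.473037·0.807758 = 95.342558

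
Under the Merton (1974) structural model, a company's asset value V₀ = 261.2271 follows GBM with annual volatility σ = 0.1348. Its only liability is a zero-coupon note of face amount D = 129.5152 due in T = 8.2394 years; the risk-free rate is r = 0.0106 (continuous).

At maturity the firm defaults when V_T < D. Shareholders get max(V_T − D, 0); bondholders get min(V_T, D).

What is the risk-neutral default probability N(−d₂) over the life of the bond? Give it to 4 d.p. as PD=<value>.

PD=0.0325

d₁ = [ln(V₀/D) + (r + σ²/2)T] / (σ√T)
   = [ln(261.2271/129.5152) + (0.0106 + 0.5·0.1348²)·8.2394] / (0.1348·√8.2394)
   = [0.701592 + 0.162197] / 0.386935 = 2.232389
d₂ = d₁ − σ√T = 2.232389 − 0.386935 = 1.845454
risk-neutral PD = N(−d₂) = N(-1.845454) = 0.032486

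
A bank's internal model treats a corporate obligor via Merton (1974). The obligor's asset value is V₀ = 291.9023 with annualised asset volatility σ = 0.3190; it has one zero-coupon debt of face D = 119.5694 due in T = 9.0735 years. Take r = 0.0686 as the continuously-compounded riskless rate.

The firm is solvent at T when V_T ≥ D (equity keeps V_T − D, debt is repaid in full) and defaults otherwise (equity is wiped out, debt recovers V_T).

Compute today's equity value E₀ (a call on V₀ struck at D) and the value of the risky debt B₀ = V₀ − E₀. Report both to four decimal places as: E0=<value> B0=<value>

d₁ = [ln(V₀/D) + (r + σ²/2)T] / (σ√T)
   = [ln(291.9023/119.5694) + (0.0686 + 0.5·0.3190²)·9.0735] / (0.3190·√9.0735)
   = [0.892522 + 1.084106] / 0.960900 = 2.057060
d₂ = d₁ − σ√T = 2.057060 − 0.960900 = 1.096160
N(d₁) = 0.980160,  N(d₂) = 0.863496,  e^(−rT) = 0.536632
E₀ = V₀·N(d₁) − D·e^(−rT)·N(d₂)
   = 291.9023·0.980160 − 119.5694·0.536632·0.863496 = 230.704861
B₀ = V₀ − E₀ = 291.9023 − 230.704861 = 61.197439

E0=230.7049 B0=61.1974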